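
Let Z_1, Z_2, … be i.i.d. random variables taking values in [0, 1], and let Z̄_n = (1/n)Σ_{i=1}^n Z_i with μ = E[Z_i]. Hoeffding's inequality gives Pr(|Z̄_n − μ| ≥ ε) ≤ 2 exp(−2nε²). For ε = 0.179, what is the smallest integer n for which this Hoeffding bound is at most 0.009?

85

Require 2·exp(−2nε²) ≤ 0.009, i.e. 2nε² ≥ ln(2/0.009) = 5.403678.
So n ≥ 5.403678 / (2·0.179²) = 84.324.
The smallest integer n is 85.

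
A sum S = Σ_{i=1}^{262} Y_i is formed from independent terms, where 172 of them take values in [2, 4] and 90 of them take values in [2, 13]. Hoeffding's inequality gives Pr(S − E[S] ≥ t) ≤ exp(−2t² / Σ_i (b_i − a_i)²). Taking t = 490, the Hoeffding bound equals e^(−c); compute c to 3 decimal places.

41.475

Σ(b_i − a_i)² = 172·2² + 90·11² = 11578.
c = 2t² / 11578 = 2·490² / 11578 = 41.4752.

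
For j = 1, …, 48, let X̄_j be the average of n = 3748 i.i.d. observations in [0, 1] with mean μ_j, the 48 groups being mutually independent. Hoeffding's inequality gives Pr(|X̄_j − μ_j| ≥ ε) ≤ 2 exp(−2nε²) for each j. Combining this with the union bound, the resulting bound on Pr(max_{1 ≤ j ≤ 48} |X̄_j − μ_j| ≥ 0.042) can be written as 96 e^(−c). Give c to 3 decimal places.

Union bound over the 48 events: Pr(max_{1 ≤ j ≤ 48} |X̄_j − μ_j| ≥ 0.042) ≤ 48·2·exp(−2nε²) = 96 exp(−2·3748·0.042²).
So c = 2·3748·0.042² = 13.2229.

13.223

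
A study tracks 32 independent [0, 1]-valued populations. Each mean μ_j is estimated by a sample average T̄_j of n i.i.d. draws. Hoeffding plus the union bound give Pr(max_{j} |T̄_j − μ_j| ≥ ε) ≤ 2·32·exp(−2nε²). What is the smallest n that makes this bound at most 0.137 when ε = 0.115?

Need 2·32·exp(−2nε²) ≤ 0.137, i.e. exp(−2nε²) ≤ 0.137/64.
So 2nε² ≥ ln(64/0.137) = 6.146657.
Hence n ≥ 6.146657/(2·0.115²) = 232.388.
The smallest integer n is 233.

233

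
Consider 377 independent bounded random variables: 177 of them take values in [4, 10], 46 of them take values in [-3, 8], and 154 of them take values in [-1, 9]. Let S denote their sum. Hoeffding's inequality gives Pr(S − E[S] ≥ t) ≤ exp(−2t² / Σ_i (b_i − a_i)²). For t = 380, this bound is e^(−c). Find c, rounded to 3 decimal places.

10.564

Σ(b_i − a_i)² = 177·6² + 46·11² + 154·10² = 27338.
c = 2t² / 27338 = 2·380² / 27338 = 10.5641.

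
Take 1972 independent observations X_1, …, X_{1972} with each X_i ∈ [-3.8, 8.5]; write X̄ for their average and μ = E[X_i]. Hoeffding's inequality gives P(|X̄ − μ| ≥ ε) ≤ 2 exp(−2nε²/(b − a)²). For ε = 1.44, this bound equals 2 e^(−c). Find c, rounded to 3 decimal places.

c = 2nε²/(b − a)² = 2·1972·1.44² / 12.3² = 54.0570.

54.057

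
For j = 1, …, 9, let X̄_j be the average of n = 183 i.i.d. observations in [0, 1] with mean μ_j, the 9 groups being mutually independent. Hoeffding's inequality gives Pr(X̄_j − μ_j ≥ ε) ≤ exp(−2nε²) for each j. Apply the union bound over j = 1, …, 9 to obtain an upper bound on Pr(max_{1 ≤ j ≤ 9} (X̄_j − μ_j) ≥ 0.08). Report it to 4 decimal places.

Per-experiment Hoeffding bound: exp(−2·183·0.08²) = exp(−2.34240) = 0.096097.
Union bound over 9 events: 9·0.096097 = 0.86487.

0.8649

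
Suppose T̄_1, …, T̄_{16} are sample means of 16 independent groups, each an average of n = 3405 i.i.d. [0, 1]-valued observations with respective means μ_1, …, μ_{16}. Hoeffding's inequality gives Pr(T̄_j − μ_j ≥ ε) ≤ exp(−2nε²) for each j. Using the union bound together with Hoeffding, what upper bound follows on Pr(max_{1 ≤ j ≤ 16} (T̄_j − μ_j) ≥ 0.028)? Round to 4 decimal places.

Per-experiment Hoeffding bound: exp(−2·3405·0.028²) = exp(−5.33904) = 0.0048005.
Union bound over 16 events: 16·0.0048005 = 0.07681.

0.0768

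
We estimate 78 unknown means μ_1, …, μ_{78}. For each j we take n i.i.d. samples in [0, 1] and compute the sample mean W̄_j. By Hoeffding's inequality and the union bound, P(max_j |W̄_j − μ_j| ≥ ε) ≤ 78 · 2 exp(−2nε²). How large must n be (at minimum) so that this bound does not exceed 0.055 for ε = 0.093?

460

Need 2·78·exp(−2nε²) ≤ 0.055, i.e. exp(−2nε²) ≤ 0.055/156.
So 2nε² ≥ ln(156/0.055) = 7.950278.
Hence n ≥ 7.950278/(2·0.093²) = 459.607.
The smallest integer n is 460.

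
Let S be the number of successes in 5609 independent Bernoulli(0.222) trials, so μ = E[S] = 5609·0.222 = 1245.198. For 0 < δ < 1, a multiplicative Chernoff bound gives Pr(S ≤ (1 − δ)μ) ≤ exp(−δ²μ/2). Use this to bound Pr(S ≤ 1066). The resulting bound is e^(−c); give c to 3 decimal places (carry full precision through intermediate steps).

Write 1066 = (1 − δ)μ, so δ = 1 − 1066/1245.198 = 0.1439112…
Then the exponent is δ²μ/2 = (μ − 1066)²/(2μ) = 12.894304.

12.894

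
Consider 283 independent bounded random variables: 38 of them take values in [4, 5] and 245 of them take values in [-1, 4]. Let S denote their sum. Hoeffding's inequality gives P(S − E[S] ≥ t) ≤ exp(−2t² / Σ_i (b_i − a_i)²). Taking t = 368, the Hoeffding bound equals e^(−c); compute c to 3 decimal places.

43.947

Σ(b_i − a_i)² = 38·1² + 245·5² = 6163.
c = 2t² / 6163 = 2·368² / 6163 = 43.9474.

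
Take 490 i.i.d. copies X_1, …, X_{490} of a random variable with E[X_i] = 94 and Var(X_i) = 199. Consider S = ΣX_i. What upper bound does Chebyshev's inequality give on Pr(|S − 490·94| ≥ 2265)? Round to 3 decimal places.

0.019

Var(S) = n·Var(X_i) = 490·199 = 97510.
Chebyshev: Pr(|S − 490·94| ≥ 2265) ≤ Var(S)/2265² = 97510/5130225 = 0.0190.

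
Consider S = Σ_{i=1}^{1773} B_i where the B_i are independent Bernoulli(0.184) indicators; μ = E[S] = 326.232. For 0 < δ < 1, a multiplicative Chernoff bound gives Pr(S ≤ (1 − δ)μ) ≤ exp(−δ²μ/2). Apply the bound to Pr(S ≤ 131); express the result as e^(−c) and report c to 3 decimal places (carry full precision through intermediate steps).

58.418

Write 131 = (1 − δ)μ, so δ = 1 − 131/326.232 = 0.5984453…
Then the exponent is δ²μ/2 = (μ − 131)²/(2μ) = 58.417834.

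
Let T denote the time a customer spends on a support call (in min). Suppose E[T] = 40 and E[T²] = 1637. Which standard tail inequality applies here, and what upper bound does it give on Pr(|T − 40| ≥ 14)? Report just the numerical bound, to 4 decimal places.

0.1888

The first two moments determine the variance, so Chebyshev's inequality is the sharpest standard bound available.
Var(T) = E[T²] − (E[T])² = 1637 − 1600 = 37.
Chebyshev's inequality: Pr(|T − μ| ≥ t) ≤ Var(T)/t² = 37/196 = 0.1888.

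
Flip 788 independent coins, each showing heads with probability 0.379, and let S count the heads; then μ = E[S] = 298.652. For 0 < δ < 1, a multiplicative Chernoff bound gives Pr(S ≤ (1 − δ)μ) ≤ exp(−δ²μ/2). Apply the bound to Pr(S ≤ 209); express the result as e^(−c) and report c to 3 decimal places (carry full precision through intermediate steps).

Write 209 = (1 − δ)μ, so δ = 1 − 209/298.652 = 0.3001888…
Then the exponent is δ²μ/2 = (μ − 209)²/(2μ) = 13.456265.

13.456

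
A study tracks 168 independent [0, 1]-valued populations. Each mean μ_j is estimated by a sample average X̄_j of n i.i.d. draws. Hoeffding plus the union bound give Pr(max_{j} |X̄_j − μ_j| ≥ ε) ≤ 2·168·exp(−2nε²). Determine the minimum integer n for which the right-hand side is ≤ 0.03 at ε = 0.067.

Need 2·168·exp(−2nε²) ≤ 0.03, i.e. exp(−2nε²) ≤ 0.03/336.
So 2nε² ≥ ln(336/0.03) = 9.323669.
Hence n ≥ 9.323669/(2·0.067²) = 1038.502.
The smallest integer n is 1039.

1039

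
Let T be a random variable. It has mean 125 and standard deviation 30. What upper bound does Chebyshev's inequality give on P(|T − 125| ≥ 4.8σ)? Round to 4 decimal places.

Chebyshev: P(|T − μ| ≥ t) ≤ Var(T)/t².
Var(T) = σ² = 30² = 900.
t = 4.8·30 = 144.
Bound = 900 / 20736 = 0.0434.

0.0434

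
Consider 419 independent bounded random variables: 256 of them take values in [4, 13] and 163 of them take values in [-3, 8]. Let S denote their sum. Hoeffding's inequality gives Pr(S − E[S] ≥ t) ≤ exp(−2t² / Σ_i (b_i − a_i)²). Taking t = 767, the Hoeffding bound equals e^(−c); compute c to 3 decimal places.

29.081

Σ(b_i − a_i)² = 256·9² + 163·11² = 40459.
c = 2t² / 40459 = 2·767² / 40459 = 29.0807.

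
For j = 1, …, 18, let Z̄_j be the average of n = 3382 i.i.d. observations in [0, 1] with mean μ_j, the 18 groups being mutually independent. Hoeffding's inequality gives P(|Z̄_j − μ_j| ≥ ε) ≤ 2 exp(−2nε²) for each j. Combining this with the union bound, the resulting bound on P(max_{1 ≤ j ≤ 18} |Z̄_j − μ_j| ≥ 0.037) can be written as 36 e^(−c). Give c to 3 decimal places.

Union bound over the 18 events: P(max_{1 ≤ j ≤ 18} |Z̄_j − μ_j| ≥ 0.037) ≤ 18·2·exp(−2nε²) = 36 exp(−2·3382·0.037²).
So c = 2·3382·0.037² = 9.2599.

9.260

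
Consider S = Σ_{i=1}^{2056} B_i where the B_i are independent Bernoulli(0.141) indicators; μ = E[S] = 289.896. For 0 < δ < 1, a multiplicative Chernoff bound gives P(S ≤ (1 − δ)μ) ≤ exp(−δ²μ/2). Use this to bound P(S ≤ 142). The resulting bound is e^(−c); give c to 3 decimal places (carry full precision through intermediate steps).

Write 142 = (1 − δ)μ, so δ = 1 − 142/289.896 = 0.5101692…
Then the exponent is δ²μ/2 = (μ − 142)²/(2μ) = 37.725989.

37.726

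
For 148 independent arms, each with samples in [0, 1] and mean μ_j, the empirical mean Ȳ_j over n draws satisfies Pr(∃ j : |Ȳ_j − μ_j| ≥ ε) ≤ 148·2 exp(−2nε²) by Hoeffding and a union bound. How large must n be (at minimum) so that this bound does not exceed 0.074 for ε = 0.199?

Need 2·148·exp(−2nε²) ≤ 0.074, i.e. exp(−2nε²) ≤ 0.074/296.
So 2nε² ≥ ln(296/0.074) = 8.294050.
Hence n ≥ 8.294050/(2·0.199²) = 104.720.
The smallest integer n is 105.

105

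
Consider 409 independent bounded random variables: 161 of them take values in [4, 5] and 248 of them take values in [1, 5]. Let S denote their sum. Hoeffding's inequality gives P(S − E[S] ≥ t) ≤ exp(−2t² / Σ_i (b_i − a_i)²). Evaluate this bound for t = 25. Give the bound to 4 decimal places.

Σ(b_i − a_i)² = 161·1² + 248·4² = 4129.
Exponent = 2·25² / 4129 = 0.30274.
Bound = exp(−0.30274) = 0.73879.

0.7388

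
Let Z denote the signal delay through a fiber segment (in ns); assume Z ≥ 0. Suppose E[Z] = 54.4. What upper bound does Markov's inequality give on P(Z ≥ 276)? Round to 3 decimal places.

0.197

Markov's inequality: for a non-negative random variable, P(Z ≥ a) ≤ E[Z]/a.
Here E[Z] = 54.4 and a = 276, so the bound is 54.4/276 = 0.1971.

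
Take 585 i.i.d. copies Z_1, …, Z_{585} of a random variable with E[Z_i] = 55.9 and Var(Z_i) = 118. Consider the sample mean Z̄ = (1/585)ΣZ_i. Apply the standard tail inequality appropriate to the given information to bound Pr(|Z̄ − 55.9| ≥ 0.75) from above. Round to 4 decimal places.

With mean and variance of each term known, Chebyshev's inequality bounds the deviation of the sum (or sample mean).
Var(Z̄) = Var(Z_i)/n = 118/585 = 0.20171.
Chebyshev: Pr(|Z̄ − 55.9| ≥ 0.75) ≤ Var(Z̄)/(0.75)² = 118/(585·0.75²) = 0.3586.

0.3586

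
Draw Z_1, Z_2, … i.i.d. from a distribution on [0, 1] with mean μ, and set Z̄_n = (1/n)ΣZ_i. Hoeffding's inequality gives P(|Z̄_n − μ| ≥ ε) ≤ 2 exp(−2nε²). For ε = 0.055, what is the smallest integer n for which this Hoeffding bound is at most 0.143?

Require 2·exp(−2nε²) ≤ 0.143, i.e. 2nε² ≥ ln(2/0.143) = 2.638058.
So n ≥ 2.638058 / (2·0.055²) = 436.043.
The smallest integer n is 437.

437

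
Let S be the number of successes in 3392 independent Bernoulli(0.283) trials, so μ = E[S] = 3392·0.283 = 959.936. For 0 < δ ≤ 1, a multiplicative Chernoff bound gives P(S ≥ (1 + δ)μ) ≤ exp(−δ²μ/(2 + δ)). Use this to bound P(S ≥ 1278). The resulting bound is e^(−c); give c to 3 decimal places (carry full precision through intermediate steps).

Write 1278 = (1 + δ)μ, so δ = 1278/959.936 − 1 = 0.3313388…
Then the exponent is δ²μ/(2 + δ) = (1278 − μ)² / (μ·(2 + δ)) = 45.204469.

45.204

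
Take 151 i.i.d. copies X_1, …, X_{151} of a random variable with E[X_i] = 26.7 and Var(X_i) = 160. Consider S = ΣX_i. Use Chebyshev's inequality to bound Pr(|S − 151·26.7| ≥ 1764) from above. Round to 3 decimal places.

Var(S) = n·Var(X_i) = 151·160 = 24160.
Chebyshev: Pr(|S − 151·26.7| ≥ 1764) ≤ Var(S)/1764² = 24160/3111696 = 0.0078.

0.008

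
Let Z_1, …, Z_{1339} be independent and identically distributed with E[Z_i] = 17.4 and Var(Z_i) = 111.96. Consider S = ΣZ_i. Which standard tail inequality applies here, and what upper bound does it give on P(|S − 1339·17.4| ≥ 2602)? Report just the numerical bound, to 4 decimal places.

With mean and variance of each term known, Chebyshev's inequality bounds the deviation of the sum (or sample mean).
Var(S) = n·Var(Z_i) = 1339·111.96 = 149914.44.
Chebyshev: P(|S − 1339·17.4| ≥ 2602) ≤ Var(S)/2602² = 149914.44/6770404 = 0.0221.

0.0221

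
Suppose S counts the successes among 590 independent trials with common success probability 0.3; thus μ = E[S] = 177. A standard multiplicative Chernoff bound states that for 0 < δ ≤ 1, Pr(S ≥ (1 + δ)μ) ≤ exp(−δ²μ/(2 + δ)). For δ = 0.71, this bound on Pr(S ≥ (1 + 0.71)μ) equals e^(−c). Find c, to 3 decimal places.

c = δ²μ/(2 + δ) = 0.71²·177/(2 + 0.71) = 32.9246.

32.925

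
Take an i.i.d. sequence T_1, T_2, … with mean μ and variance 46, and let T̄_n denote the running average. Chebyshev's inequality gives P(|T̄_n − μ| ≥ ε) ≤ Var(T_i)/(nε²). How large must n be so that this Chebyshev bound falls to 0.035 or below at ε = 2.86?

Require 46/(n·2.86²) ≤ 0.035, i.e. n ≥ 46/(0.035·2.86²) = 160.678.
The smallest integer n is 161.

161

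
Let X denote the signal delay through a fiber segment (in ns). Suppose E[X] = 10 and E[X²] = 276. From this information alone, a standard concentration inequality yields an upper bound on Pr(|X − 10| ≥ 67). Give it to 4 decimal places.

The first two moments determine the variance, so Chebyshev's inequality is the sharpest standard bound available.
Var(X) = E[X²] − (E[X])² = 276 − 100 = 176.
Chebyshev's inequality: Pr(|X − μ| ≥ t) ≤ Var(X)/t² = 176/4489 = 0.0392.

0.0392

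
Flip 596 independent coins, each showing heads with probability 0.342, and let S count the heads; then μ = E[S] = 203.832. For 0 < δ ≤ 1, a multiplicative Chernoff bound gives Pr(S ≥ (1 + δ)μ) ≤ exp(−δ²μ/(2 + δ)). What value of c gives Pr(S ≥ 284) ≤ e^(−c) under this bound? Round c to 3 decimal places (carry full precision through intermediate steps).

13.174

Write 284 = (1 + δ)μ, so δ = 284/203.832 − 1 = 0.3933043…
Then the exponent is δ²μ/(2 + δ) = (284 − μ)² / (μ·(2 + δ)) = 13.174429.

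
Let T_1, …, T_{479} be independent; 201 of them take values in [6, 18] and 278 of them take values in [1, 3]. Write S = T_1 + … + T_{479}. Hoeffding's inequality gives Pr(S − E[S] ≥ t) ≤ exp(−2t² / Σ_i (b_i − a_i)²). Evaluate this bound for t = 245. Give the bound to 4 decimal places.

0.0184

Σ(b_i − a_i)² = 201·12² + 278·2² = 30056.
Exponent = 2·245² / 30056 = 3.99421.
Bound = exp(−3.99421) = 0.01842.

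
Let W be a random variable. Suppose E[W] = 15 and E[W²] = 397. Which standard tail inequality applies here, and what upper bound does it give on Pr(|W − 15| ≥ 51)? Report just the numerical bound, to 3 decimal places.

0.066

The first two moments determine the variance, so Chebyshev's inequality is the sharpest standard bound available.
Var(W) = E[W²] − (E[W])² = 397 − 225 = 172.
Chebyshev's inequality: Pr(|W − μ| ≥ t) ≤ Var(W)/t² = 172/2601 = 0.0661.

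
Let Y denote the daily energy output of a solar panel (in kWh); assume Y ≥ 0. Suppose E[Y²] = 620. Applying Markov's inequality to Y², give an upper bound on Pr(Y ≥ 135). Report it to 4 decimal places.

0.0340

Since Y ≥ 0, the event {Y ≥ 135} is the same as {Y² ≥ 18225}.
Markov's inequality applied to Y² gives Pr(Y² ≥ 18225) ≤ E[Y²]/18225 = 620/18225 = 0.0340.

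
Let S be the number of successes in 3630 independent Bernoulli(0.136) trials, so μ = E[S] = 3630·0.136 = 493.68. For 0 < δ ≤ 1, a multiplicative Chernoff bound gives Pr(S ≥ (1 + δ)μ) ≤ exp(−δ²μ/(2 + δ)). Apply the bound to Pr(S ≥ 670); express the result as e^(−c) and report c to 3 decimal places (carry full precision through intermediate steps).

Write 670 = (1 + δ)μ, so δ = 670/493.68 − 1 = 0.3571544…
Then the exponent is δ²μ/(2 + δ) = (670 − μ)² / (μ·(2 + δ)) = 26.715886.

26.716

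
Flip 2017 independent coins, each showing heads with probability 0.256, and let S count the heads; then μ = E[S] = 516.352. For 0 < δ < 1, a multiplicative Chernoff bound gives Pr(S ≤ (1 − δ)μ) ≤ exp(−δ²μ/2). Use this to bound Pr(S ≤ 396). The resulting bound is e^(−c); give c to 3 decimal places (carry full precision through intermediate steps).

14.026

Write 396 = (1 − δ)μ, so δ = 1 − 396/516.352 = 0.2330813…
Then the exponent is δ²μ/2 = (μ − 396)²/(2μ) = 14.025901.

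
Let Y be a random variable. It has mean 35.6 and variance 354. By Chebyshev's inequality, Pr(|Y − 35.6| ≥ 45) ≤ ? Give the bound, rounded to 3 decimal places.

Chebyshev: Pr(|Y − μ| ≥ t) ≤ Var(Y)/t².
Bound = 354 / 2025 = 0.1748.

0.175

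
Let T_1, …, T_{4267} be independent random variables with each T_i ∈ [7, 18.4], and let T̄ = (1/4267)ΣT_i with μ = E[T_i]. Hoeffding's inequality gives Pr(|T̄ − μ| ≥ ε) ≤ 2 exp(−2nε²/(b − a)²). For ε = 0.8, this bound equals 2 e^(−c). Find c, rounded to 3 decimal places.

42.026

c = 2nε²/(b − a)² = 2·4267·0.8² / 11.4² = 42.0265.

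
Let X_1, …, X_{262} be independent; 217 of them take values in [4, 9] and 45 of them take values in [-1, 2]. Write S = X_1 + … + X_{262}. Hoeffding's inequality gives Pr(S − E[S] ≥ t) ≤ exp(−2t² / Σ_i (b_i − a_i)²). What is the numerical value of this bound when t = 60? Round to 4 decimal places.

Σ(b_i − a_i)² = 217·5² + 45·3² = 5830.
Exponent = 2·60² / 5830 = 1.23499.
Bound = exp(−1.23499) = 0.29084.

0.2908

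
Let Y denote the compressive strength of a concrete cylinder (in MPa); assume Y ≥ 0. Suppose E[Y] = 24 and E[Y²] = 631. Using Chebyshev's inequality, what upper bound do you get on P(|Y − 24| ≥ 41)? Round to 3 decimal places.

0.033

Var(Y) = E[Y²] − (E[Y])² = 631 − 576 = 55.
Chebyshev's inequality: P(|Y − μ| ≥ t) ≤ Var(Y)/t² = 55/1681 = 0.0327.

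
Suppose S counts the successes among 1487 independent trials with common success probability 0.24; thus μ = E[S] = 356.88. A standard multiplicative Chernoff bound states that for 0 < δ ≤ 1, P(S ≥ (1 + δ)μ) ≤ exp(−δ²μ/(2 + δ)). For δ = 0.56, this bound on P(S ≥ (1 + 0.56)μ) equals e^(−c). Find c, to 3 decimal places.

c = δ²μ/(2 + δ) = 0.56²·356.88/(2 + 0.56) = 43.7178.

43.718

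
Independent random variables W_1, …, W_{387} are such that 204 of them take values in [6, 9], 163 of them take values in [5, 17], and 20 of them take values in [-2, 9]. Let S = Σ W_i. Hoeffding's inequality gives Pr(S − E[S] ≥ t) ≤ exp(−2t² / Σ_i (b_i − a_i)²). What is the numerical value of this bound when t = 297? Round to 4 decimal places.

0.0017

Σ(b_i − a_i)² = 204·3² + 163·12² + 20·11² = 27728.
Exponent = 2·297² / 27728 = 6.36245.
Bound = exp(−6.36245) = 0.00173.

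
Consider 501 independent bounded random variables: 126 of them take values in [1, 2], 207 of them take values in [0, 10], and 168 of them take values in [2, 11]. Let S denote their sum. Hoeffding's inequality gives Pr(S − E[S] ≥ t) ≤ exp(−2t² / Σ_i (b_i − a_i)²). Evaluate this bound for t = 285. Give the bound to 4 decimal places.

0.0089

Σ(b_i − a_i)² = 126·1² + 207·10² + 168·9² = 34434.
Exponent = 2·285² / 34434 = 4.71772.
Bound = exp(−4.71772) = 0.00894.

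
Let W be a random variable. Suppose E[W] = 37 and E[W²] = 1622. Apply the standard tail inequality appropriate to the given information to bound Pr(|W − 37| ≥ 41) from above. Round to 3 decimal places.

0.151

The first two moments determine the variance, so Chebyshev's inequality is the sharpest standard bound available.
Var(W) = E[W²] − (E[W])² = 1622 − 1369 = 253.
Chebyshev's inequality: Pr(|W − μ| ≥ t) ≤ Var(W)/t² = 253/1681 = 0.1505.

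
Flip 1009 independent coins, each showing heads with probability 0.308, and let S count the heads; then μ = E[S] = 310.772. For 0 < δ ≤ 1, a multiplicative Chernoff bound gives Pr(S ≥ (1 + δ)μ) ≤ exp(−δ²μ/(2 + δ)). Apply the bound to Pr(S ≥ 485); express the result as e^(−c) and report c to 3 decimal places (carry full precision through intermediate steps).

38.146

Write 485 = (1 + δ)μ, so δ = 485/310.772 − 1 = 0.5606297…
Then the exponent is δ²μ/(2 + δ) = (485 − μ)² / (μ·(2 + δ)) = 38.145846.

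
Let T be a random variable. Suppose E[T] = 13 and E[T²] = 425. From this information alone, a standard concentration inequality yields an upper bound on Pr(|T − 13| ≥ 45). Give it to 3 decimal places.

The first two moments determine the variance, so Chebyshev's inequality is the sharpest standard bound available.
Var(T) = E[T²] − (E[T])² = 425 − 169 = 256.
Chebyshev's inequality: Pr(|T − μ| ≥ t) ≤ Var(T)/t² = 256/2025 = 0.1264.

0.126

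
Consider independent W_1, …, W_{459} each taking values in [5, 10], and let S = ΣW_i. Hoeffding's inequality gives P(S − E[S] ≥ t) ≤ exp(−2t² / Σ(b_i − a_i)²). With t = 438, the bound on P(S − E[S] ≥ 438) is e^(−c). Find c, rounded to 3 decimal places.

33.437

Σ(b_i − a_i)² = 459·(5)² = 11475.
c = 2t²/11475 = 2·438²/11475 = 33.4369.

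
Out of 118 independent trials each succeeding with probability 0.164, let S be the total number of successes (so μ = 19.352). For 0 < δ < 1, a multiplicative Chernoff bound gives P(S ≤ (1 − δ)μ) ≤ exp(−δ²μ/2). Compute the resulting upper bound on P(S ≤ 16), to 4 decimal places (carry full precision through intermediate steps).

0.7480

Write 16 = (1 − δ)μ, so δ = 1 − 16/19.352 = 0.1732121…
Then the exponent is δ²μ/2 = (μ − 16)²/(2μ) = 0.290303.
Bound = exp(−0.290303) = 0.74804.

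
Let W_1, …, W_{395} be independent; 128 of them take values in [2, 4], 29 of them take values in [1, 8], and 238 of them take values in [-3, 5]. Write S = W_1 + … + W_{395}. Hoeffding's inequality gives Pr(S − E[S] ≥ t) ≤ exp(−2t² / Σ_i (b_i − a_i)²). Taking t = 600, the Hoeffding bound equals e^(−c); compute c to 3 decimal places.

41.946

Σ(b_i − a_i)² = 128·2² + 29·7² + 238·8² = 17165.
c = 2t² / 17165 = 2·600² / 17165 = 41.9458.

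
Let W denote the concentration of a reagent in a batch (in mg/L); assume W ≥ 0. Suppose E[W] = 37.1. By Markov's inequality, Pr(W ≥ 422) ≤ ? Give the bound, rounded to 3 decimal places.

Markov's inequality: for a non-negative random variable, Pr(W ≥ a) ≤ E[W]/a.
Here E[W] = 37.1 and a = 422, so the bound is 37.1/422 = 0.0879.

0.088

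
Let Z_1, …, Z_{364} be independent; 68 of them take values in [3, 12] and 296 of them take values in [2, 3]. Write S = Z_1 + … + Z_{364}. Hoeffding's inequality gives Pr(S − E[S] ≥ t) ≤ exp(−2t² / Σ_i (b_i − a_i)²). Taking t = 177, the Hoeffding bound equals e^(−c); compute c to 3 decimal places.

10.796

Σ(b_i − a_i)² = 68·9² + 296·1² = 5804.
c = 2t² / 5804 = 2·177² / 5804 = 10.7957.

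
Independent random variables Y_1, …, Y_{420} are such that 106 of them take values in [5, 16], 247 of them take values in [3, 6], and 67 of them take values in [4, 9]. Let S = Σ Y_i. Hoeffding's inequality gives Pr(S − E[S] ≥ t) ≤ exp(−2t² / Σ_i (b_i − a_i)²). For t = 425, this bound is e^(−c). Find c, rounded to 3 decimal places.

21.601

Σ(b_i − a_i)² = 106·11² + 247·3² + 67·5² = 16724.
c = 2t² / 16724 = 2·425² / 16724 = 21.6007.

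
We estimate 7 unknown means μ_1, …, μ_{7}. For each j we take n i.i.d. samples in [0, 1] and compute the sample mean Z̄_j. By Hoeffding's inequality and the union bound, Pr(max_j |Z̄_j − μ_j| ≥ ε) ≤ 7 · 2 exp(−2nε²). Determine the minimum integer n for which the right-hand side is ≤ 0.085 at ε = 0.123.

Need 2·7·exp(−2nε²) ≤ 0.085, i.e. exp(−2nε²) ≤ 0.085/14.
So 2nε² ≥ ln(14/0.085) = 5.104161.
Hence n ≥ 5.104161/(2·0.123²) = 168.688.
The smallest integer n is 169.

169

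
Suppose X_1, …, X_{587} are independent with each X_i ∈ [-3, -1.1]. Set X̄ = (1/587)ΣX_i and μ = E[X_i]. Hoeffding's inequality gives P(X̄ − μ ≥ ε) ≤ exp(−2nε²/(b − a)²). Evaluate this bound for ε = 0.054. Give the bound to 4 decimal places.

0.3874

Exponent: 2nε²/(b − a)² = 2·587·0.054² / 1.9² = 0.94831.
Bound = exp(−0.94831) = 0.38740.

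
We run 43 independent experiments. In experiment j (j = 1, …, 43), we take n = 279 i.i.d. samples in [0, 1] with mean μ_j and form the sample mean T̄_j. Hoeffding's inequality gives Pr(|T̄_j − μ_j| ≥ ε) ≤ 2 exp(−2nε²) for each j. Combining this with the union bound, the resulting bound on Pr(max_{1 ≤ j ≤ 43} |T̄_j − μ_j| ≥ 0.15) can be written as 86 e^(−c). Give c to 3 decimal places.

Union bound over the 43 events: Pr(max_{1 ≤ j ≤ 43} |T̄_j − μ_j| ≥ 0.15) ≤ 43·2·exp(−2nε²) = 86 exp(−2·279·0.15²).
So c = 2·279·0.15² = 12.5550.

12.555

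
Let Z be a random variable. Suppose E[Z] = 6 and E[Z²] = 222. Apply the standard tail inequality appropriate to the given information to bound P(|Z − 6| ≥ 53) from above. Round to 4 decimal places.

The first two moments determine the variance, so Chebyshev's inequality is the sharpest standard bound available.
Var(Z) = E[Z²] − (E[Z])² = 222 − 36 = 186.
Chebyshev's inequality: P(|Z − μ| ≥ t) ≤ Var(Z)/t² = 186/2809 = 0.0662.

0.0662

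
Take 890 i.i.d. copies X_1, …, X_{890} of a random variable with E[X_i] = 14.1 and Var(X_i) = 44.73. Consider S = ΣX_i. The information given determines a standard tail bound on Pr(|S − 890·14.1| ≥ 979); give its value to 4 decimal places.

With mean and variance of each term known, Chebyshev's inequality bounds the deviation of the sum (or sample mean).
Var(S) = n·Var(X_i) = 890·44.73 = 39809.7.
Chebyshev: Pr(|S − 890·14.1| ≥ 979) ≤ Var(S)/979² = 39809.7/958441 = 0.0415.

0.0415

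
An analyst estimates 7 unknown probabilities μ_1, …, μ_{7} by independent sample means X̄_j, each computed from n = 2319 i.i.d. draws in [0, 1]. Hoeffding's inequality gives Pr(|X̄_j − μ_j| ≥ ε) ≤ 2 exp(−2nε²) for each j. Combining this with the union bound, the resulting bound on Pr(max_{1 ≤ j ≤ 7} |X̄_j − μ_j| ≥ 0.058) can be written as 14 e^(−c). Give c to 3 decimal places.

15.602

Union bound over the 7 events: Pr(max_{1 ≤ j ≤ 7} |X̄_j − μ_j| ≥ 0.058) ≤ 7·2·exp(−2nε²) = 14 exp(−2·2319·0.058²).
So c = 2·2319·0.058² = 15.6022.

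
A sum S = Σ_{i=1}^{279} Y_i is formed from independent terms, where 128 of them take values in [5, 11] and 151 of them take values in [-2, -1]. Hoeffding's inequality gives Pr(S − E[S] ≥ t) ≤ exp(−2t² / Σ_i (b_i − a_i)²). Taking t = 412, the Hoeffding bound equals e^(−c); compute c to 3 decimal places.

71.336

Σ(b_i − a_i)² = 128·6² + 151·1² = 4759.
c = 2t² / 4759 = 2·412² / 4759 = 71.3360.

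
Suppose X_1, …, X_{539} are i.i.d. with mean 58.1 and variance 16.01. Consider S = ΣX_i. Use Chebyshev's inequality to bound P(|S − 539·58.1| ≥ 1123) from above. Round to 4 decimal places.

0.0068

Var(S) = n·Var(X_i) = 539·16.01 = 8629.39.
Chebyshev: P(|S − 539·58.1| ≥ 1123) ≤ Var(S)/1123² = 8629.39/1261129 = 0.0068.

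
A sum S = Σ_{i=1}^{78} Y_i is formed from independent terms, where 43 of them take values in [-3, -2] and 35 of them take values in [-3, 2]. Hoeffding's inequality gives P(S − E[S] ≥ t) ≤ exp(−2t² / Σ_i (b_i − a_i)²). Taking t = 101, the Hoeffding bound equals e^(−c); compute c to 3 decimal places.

22.224

Σ(b_i − a_i)² = 43·1² + 35·5² = 918.
c = 2t² / 918 = 2·101² / 918 = 22.2244.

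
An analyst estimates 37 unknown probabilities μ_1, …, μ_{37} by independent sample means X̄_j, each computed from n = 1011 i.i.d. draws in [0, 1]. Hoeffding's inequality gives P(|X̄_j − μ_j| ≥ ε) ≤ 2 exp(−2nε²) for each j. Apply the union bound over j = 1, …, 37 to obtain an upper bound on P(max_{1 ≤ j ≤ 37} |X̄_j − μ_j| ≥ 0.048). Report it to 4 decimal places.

0.7014

Per-experiment Hoeffding bound: 2·exp(−2·1011·0.048²) = 2·exp(−4.65869) = 0.018958.
Union bound over 37 events: 37·0.018958 = 0.70144.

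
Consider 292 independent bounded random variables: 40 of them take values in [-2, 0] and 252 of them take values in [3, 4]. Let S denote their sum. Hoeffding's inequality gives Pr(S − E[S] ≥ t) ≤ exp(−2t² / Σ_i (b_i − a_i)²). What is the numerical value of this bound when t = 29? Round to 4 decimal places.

0.0169

Σ(b_i − a_i)² = 40·2² + 252·1² = 412.
Exponent = 2·29² / 412 = 4.08252.
Bound = exp(−4.08252) = 0.01686.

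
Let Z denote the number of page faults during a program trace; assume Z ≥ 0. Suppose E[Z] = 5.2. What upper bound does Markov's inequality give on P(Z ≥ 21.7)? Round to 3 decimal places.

0.240

Markov's inequality: for a non-negative random variable, P(Z ≥ a) ≤ E[Z]/a.
Here E[Z] = 5.2 and a = 21.7, so the bound is 5.2/21.7 = 0.2396.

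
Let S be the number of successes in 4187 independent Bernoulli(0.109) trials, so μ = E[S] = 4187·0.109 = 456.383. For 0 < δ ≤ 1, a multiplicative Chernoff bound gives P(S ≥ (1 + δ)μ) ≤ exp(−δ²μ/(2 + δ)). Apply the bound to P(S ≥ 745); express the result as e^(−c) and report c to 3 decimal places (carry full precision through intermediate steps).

69.337

Write 745 = (1 + δ)μ, so δ = 745/456.383 − 1 = 0.6324009…
Then the exponent is δ²μ/(2 + δ) = (745 − μ)² / (μ·(2 + δ)) = 69.336567.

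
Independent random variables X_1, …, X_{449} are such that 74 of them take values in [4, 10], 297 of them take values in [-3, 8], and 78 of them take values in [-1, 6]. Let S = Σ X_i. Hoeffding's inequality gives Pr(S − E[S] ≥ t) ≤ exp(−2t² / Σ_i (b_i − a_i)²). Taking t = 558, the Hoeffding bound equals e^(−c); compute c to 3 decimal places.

Σ(b_i − a_i)² = 74·6² + 297·11² + 78·7² = 42423.
c = 2t² / 42423 = 2·558² / 42423 = 14.6790.

14.679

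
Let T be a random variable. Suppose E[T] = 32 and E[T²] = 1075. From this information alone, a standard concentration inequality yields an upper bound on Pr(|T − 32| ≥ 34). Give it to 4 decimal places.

0.0441

The first two moments determine the variance, so Chebyshev's inequality is the sharpest standard bound available.
Var(T) = E[T²] − (E[T])² = 1075 − 1024 = 51.
Chebyshev's inequality: Pr(|T − μ| ≥ t) ≤ Var(T)/t² = 51/1156 = 0.0441.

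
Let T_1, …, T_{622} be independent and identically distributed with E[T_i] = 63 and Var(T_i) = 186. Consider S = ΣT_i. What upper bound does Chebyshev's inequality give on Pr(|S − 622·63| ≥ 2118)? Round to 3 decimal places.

0.026

Var(S) = n·Var(T_i) = 622·186 = 115692.
Chebyshev: Pr(|S − 622·63| ≥ 2118) ≤ Var(S)/2118² = 115692/4485924 = 0.0258.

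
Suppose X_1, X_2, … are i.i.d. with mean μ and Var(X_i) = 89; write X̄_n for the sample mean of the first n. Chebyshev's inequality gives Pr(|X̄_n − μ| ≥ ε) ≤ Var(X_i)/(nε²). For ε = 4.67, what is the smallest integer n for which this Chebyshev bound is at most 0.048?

Require 89/(n·4.67²) ≤ 0.048, i.e. n ≥ 89/(0.048·4.67²) = 85.019.
The smallest integer n is 86.

86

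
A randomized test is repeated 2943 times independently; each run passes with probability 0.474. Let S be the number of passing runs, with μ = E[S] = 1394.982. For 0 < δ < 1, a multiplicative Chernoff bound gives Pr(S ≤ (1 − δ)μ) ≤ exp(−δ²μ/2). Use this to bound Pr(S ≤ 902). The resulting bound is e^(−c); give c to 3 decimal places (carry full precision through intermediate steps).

Write 902 = (1 − δ)μ, so δ = 1 − 902/1394.982 = 0.3533967…
Then the exponent is δ²μ/2 = (μ − 902)²/(2μ) = 87.109100.

87.109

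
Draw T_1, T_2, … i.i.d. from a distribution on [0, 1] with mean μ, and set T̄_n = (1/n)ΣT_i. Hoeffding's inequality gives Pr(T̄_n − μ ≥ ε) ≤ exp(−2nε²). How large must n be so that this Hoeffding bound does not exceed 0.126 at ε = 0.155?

Require exp(−2nε²) ≤ 0.126, i.e. 2nε² ≥ ln(1/0.126) = 2.071473.
So n ≥ 2.071473 / (2·0.155²) = 43.111.
The smallest integer n is 44.

44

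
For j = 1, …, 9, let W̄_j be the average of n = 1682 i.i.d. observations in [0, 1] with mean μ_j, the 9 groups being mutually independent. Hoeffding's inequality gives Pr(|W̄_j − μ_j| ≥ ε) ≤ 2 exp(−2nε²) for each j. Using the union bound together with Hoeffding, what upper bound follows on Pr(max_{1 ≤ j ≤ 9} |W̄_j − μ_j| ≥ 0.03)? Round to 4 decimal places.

0.8718

Per-experiment Hoeffding bound: 2·exp(−2·1682·0.03²) = 2·exp(−3.02760) = 0.096863.
Union bound over 9 events: 9·0.096863 = 0.87177.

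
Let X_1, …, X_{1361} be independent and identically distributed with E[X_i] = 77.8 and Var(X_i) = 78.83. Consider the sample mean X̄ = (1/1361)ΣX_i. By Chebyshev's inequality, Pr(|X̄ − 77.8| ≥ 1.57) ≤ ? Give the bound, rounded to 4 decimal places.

Var(X̄) = Var(X_i)/n = 78.83/1361 = 0.057921.
Chebyshev: Pr(|X̄ − 77.8| ≥ 1.57) ≤ Var(X̄)/(1.57)² = 78.83/(1361·1.57²) = 0.0235.

0.0235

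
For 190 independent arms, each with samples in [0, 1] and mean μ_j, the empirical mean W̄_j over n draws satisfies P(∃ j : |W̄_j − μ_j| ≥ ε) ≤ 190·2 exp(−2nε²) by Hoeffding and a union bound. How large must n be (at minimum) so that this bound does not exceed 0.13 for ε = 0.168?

Need 2·190·exp(−2nε²) ≤ 0.13, i.e. exp(−2nε²) ≤ 0.13/380.
So 2nε² ≥ ln(380/0.13) = 7.980392.
Hence n ≥ 7.980392/(2·0.168²) = 141.376.
The smallest integer n is 142.

142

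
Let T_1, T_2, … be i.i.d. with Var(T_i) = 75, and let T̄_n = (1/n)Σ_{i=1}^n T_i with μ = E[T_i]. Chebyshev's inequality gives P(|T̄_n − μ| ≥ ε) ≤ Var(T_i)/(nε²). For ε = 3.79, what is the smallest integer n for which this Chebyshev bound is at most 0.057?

92

Require 75/(n·3.79²) ≤ 0.057, i.e. n ≥ 75/(0.057·3.79²) = 91.603.
The smallest integer n is 92.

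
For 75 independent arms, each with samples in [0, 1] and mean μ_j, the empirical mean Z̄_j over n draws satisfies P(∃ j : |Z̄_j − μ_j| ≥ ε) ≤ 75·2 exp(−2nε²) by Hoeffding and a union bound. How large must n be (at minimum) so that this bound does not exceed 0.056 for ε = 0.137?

211

Need 2·75·exp(−2nε²) ≤ 0.056, i.e. exp(−2nε²) ≤ 0.056/150.
So 2nε² ≥ ln(150/0.056) = 7.893039.
Hence n ≥ 7.893039/(2·0.137²) = 210.268.
The smallest integer n is 211.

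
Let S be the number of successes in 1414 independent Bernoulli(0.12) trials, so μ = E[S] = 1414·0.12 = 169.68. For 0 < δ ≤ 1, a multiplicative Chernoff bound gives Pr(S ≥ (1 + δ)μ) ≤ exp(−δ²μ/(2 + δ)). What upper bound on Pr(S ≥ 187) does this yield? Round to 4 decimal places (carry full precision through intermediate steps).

0.4313

Write 187 = (1 + δ)μ, so δ = 187/169.68 − 1 = 0.1020745…
Then the exponent is δ²μ/(2 + δ) = (187 − μ)² / (μ·(2 + δ)) = 0.841041.
Bound = exp(−0.841041) = 0.43126.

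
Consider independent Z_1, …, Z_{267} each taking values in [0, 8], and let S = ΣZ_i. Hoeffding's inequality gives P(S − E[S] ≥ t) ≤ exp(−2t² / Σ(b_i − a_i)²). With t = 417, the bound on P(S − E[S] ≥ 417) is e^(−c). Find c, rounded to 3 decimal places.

Σ(b_i − a_i)² = 267·(8)² = 17088.
c = 2t²/17088 = 2·417²/17088 = 20.3522.

20.352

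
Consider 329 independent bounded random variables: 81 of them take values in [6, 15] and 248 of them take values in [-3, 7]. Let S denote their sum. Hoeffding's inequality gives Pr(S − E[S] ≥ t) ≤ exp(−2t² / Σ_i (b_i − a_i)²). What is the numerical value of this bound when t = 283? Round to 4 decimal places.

0.0061

Σ(b_i − a_i)² = 81·9² + 248·10² = 31361.
Exponent = 2·283² / 31361 = 5.10755.
Bound = exp(−5.10755) = 0.00605.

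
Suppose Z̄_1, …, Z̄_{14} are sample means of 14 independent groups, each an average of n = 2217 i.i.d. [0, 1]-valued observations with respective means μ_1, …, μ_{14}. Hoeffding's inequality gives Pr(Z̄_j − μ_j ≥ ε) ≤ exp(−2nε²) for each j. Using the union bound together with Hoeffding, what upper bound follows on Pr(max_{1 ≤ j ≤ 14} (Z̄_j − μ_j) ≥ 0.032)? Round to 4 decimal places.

Per-experiment Hoeffding bound: exp(−2·2217·0.032²) = exp(−4.54042) = 0.010669.
Union bound over 14 events: 14·0.010669 = 0.14937.

0.1494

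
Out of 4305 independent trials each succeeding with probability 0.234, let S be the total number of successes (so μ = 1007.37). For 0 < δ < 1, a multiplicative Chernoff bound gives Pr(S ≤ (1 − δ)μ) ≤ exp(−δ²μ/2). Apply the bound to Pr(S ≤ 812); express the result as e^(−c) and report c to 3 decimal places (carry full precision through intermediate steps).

18.945

Write 812 = (1 − δ)μ, so δ = 1 − 812/1007.37 = 0.1939407…
Then the exponent is δ²μ/2 = (μ − 812)²/(2μ) = 18.945093.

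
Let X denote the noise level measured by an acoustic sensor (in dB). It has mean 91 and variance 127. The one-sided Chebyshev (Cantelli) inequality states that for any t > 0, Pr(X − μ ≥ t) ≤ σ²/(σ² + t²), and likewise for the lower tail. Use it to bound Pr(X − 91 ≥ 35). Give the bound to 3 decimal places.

Here σ² = 127 and t = 35, so σ² + t² = 1352.
Cantelli's bound: 127/1352 = 0.0939.

0.094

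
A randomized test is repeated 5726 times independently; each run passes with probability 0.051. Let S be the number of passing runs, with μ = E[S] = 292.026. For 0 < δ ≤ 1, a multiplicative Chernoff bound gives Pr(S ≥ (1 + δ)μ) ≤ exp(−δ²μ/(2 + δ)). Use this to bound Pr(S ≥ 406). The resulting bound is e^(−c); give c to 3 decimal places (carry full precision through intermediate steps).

18.610

Write 406 = (1 + δ)μ, so δ = 406/292.026 − 1 = 0.3902872…
Then the exponent is δ²μ/(2 + δ) = (406 − μ)² / (μ·(2 + δ)) = 18.609726.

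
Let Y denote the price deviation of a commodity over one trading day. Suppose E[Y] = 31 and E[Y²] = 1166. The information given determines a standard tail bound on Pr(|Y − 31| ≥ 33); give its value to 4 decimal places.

The first two moments determine the variance, so Chebyshev's inequality is the sharpest standard bound available.
Var(Y) = E[Y²] − (E[Y])² = 1166 − 961 = 205.
Chebyshev's inequality: Pr(|Y − μ| ≥ t) ≤ Var(Y)/t² = 205/1089 = 0.1882.

0.1882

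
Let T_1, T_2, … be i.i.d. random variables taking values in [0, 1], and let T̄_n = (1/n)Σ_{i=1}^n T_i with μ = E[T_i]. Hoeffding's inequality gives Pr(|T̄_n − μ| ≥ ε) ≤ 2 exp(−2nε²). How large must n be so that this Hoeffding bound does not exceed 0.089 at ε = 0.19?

Require 2·exp(−2nε²) ≤ 0.089, i.e. 2nε² ≥ ln(2/0.089) = 3.112266.
So n ≥ 3.112266 / (2·0.19²) = 43.106.
The smallest integer n is 44.

44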